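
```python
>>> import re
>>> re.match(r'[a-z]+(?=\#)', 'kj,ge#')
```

None

`match` is anchored at position 0; if the pattern doesn't fit there, it returns None.
Here position 0 doesn't satisfy it, so the call returns None.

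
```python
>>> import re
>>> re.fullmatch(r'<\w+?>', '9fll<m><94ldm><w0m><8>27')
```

For `fullmatch`, every character of the input must be accounted for by the pattern.
Here the string isn't matched end-to-end, so the call returns None.

None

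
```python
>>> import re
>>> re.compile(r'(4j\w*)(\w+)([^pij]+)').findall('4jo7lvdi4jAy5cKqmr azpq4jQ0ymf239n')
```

[('4jo7lvdi4jAy5cKqm', 'r', ' az'), ('4jQ0ymf23', '9', 'n')]

The pattern matches the literal '4j', then zero or more of a word character (captured); then one or more of a word character (captured); then one or more of any character except [pij] (captured).
Scanning left to right: at [0:21] match '4jo7lvdi4jAy5cKqmr az', groups = ('4jo7lvdi4jAy5cKqm', 'r', ' az'); at [23:34] match '4jQ0ymf239n', groups = ('4jQ0ymf23', '9', 'n').
With 3 capturing groups, `findall` returns a 3-tuple per match.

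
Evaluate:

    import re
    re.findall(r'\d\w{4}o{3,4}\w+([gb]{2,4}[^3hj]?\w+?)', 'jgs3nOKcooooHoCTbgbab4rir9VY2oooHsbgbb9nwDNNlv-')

['bb9n']

The pattern matches a digit, then exactly 4 of a word character; then 3 to 4 of a literal 'o', then one or more of a word character; then 2 to 4 of one of [gb], then optionally any character except [3hj], then one or more of a word character (lazy) (captured).
Walking the string: at [3:40] match '3nOKcooooHoCTbgbab4rir9VY2oooHsbgbb9n', group 1 = 'bb9n'.
Because there's exactly one group, `findall` drops the full match and keeps group 1 from the one hit.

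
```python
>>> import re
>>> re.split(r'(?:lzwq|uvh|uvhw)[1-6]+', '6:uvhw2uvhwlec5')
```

['6:', 'uvhwlec5']

Matches to split on: at [2:7] → 'uvhw2'.
`split` removes every match and returns the 2 fragments in between.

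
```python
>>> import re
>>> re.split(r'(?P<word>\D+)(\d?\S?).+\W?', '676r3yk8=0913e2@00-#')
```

['676', 'r', '3y', '']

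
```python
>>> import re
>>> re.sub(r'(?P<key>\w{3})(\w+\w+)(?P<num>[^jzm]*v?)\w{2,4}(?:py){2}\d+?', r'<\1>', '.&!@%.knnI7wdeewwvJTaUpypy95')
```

'.&!@%.<knn>5'

The pattern matches exactly 3 of a word character (captured as 'key'); then one or more of a word character, then one or more of a word character (captured); then zero or more of any character except [jzm], then optionally a literal 'v' (captured as 'num'); then 2 to 4 of a word character, then the literal 'py' repeated 2 times, then one or more of a digit (lazy).
Matches: at [6:27] → 'knnI7wdeewwvJTaUpypy9'.
`\1` in the replacement pulls in group 1's text for each match.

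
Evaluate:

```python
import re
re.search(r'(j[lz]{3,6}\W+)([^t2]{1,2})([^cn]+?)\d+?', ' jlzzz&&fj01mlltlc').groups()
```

('jlzzz&&', 'fj', '0')

This matches a literal 'j', then 3 to 6 of one of [lz], then one or more of a non-word character (captured); then 1 to 2 of any character except [t2] (captured); then one or more of any character except [cn] (lazy) (captured); then one or more of a digit (lazy).
`re.search` tries every starting position until one works.
The match spans [1:12] → 'jlzzz&&fj01'.
Captured: group 1 = 'jlzzz&&', group 2 = 'fj', group 3 = '0'.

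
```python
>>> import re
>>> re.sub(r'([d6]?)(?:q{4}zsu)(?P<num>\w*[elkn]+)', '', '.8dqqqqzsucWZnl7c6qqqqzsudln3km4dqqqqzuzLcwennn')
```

'.8'

Each match is replaced by ''.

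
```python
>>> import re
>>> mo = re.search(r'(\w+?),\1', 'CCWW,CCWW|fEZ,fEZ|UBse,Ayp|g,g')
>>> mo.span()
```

A backreference is literal: `\1` must see the identical characters the first group matched.
The match spans [0:9] → 'CCWW,CCWW'.

(0, 9)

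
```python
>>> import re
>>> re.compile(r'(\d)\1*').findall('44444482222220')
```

A backreference is literal: `\1` must see the identical characters the first group matched.
Matches: at [0:6] match '444444', group 1 = '4'; at [6:7] match '8', group 1 = '8'; at [7:13] match '222222', group 1 = '2'; at [13:14] match '0', group 1 = '0'.
`findall` collects group 1 from each match (4 total).

['4', '8', '2', '0']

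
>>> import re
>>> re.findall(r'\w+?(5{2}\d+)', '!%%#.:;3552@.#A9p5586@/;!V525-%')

['552', '5586']

This matches one or more of a word character (lazy); then exactly 2 of a literal '5', then one or more of a digit (captured).
Scanning left to right: at [7:11] match '3552', group 1 = '552'; at [14:21] match 'A9p5586', group 1 = '5586'.
Because there's exactly one group, `findall` drops the full match and keeps group 1 from each hit.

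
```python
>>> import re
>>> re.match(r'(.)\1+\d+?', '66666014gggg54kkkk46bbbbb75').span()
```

(0, 6)

`match` is anchored at position 0; if the pattern doesn't fit there, it returns None.
The match spans [0:6] → '666660'.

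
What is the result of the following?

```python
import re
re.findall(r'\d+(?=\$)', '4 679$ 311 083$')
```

['679', '083']

Because the assertion is zero-width, the text it checks is not consumed and won't appear in the result.
Scanning left to right: at [2:5] → '679'; at [11:14] → '083'.
No capturing groups, so `findall` returns the 2 full match strings.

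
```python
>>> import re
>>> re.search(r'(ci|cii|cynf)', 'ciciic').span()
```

(0, 2)

Unlike `match`, `search` isn't anchored — it looks for the pattern anywhere in the string.
The match spans [0:2] → 'ci'.
Captured: group 1 = 'ci'.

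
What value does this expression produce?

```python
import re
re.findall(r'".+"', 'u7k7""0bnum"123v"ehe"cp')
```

['""0bnum"123v"ehe"']

With no groups in the pattern, `findall` gives back each whole match — 1 here.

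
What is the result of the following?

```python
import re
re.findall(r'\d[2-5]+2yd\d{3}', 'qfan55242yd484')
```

Pattern: a digit, then one or more of a character in [2-5]; then the literal '2yd', then exactly 3 of a digit.
Walking the string: at [4:14] → '55242yd484'.
No capturing groups, so `findall` returns the 1 full match string.

['55242yd484']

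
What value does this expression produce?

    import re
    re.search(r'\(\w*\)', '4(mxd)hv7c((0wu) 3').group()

'(mxd)'

Unlike `match`, `search` isn't anchored — it looks for the pattern anywhere in the string.
The match spans [1:6] → '(mxd)'.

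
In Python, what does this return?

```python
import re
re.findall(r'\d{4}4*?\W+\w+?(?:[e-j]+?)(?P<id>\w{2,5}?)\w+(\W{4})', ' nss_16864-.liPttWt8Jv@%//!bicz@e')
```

[('Pt', '@%//')]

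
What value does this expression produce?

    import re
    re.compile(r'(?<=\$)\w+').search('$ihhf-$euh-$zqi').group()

'ihhf'

The positive lookaround only admits positions where the adjacent text matches; those characters stay outside the span.
`re.search` tries every starting position until one works.
The match spans [1:5] → 'ihhf'.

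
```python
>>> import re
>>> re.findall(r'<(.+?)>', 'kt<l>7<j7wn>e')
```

Walking the string: at [2:5] match '<l>', group 1 = 'l'; at [6:12] match '<j7wn>', group 1 = 'j7wn'.
One capturing group, so `findall` returns just the captured substring from each match — 2 in all.

['l', 'j7wn']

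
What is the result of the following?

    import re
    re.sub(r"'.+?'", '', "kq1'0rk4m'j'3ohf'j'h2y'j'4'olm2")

'kq1jjjolm2'

A non-greedy quantifier consumes as few characters as it can — just enough that the remainder of the pattern still matches from where it stops; whatever follows it matches normally.
`sub` substitutes '' at each match site.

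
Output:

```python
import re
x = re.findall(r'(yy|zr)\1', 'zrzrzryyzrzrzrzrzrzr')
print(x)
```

`\1` is not a pattern — it's the concrete string captured by group 1, re-applied verbatim.
`findall` collects group 1 from each match (4 total).

['zr', 'zr', 'zr', 'zr']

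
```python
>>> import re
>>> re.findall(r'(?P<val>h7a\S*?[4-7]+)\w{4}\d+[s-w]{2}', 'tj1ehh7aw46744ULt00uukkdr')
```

This matches the literal 'h7a', then zero or more of a non-whitespace character (lazy), then one or more of a character in [4-7] (captured as 'val'); then exactly 4 of a word character, then one or more of a digit, then exactly 2 of a character in [s-w].
Scanning left to right: at [5:21] match 'h7aw46744ULt00uu', group 1 = 'h7aw46744'.
One capturing group, so `findall` returns just the captured substring from the one match — 1 in all.

['h7aw46744']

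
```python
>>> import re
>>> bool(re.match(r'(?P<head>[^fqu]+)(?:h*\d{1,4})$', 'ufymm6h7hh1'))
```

`re.match` won't scan ahead — the pattern has to work from the very first character.
Here the string doesn't start with a match, so the call returns None, and `bool(None)` is False.

False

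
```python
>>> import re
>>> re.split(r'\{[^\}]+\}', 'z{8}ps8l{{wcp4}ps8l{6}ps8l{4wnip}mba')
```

Splitting on the pattern gives 5 pieces.

['z', 'ps8l', 'ps8l', 'ps8l', 'mba']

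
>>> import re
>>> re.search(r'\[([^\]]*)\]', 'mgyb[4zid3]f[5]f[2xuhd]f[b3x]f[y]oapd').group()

'[4zid3]'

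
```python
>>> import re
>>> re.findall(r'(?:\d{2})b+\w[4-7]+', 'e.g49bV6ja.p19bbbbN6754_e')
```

['49bV6', '19bbbbN6754']

Pattern: exactly 2 of a digit (non-capturing group); then one or more of a literal 'b', then a word character, then one or more of a character in [4-7].
Walking the string: at [3:8] → '49bV6'; at [12:23] → '19bbbbN6754'.
Since nothing is captured, `findall` lists the 2 matched substrings directly.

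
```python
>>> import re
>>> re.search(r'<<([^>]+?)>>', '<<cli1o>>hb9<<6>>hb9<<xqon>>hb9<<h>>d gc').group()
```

The match spans [0:9] → '<<cli1o>>'.

'<<cli1o>>'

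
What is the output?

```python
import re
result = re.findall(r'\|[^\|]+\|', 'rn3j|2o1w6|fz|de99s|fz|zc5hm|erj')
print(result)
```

['|2o1w6|', '|de99s|', '|zc5hm|']

Matches: at [4:11] → '|2o1w6|'; at [13:20] → '|de99s|'; at [22:29] → '|zc5hm|'.
No capturing groups, so `findall` returns the 3 full match strings.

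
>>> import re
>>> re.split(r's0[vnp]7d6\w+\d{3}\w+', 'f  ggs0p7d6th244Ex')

['f  gg', '']

The pattern matches the literal 's0', then one of [vnp]; then the literal '7d6', then one or more of a word character, then exactly 3 of a digit; then one or more of a word character.
Matches to split on: at [5:18] → 's0p7d6th244Ex'.
Each match becomes a cut point; 2 segments remain.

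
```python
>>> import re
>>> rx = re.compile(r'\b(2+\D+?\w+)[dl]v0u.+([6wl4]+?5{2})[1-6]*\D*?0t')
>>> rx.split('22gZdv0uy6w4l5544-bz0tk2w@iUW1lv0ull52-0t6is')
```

['', '22gZ', 'l55', 'k2w@iUW1lv0ull52-0t6is']

The pattern matches a word boundary (`\b`, zero-width); then one or more of a literal '2', then one or more of a non-digit (lazy), then one or more of a word character (captured); then one of [dl], then the literal 'v0u', then one or more of any character; then one or more of one of [6wl4] (lazy), then exactly 2 of a literal '5' (captured); then zero or more of a character in [1-6], then zero or more of a non-digit (lazy), then the literal '0t'.
Matches to split on: at [0:22] → '22gZdv0uy6w4l5544-bz0t'.
With a capturing group present, the delimiter's captured portion is kept in the result list.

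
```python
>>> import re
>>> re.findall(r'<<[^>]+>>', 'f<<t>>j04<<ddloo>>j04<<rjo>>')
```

With no groups in the pattern, `findall` gives back each whole match — 3 here.

['<<t>>', '<<ddloo>>', '<<rjo>>']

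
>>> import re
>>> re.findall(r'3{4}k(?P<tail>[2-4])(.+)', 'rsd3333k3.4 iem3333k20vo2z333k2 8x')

[('3', '.4 iem3333k20vo2z333k2 8x')]

Pattern: exactly 4 of the literal '3', then a literal 'k'; then a character in [2-4] (captured as 'tail'); then one or more of any character (captured).
Scanning left to right: at [3:34] match '3333k3.4 iem3333k20vo2z333k2 8x', groups = ('3', '.4 iem3333k20vo2z333k2 8x').
With 2 capturing groups, `findall` returns a 2-tuple per match.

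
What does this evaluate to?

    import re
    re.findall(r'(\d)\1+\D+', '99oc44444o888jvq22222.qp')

`\1` has to match the exact text group 1 already captured.
Walking the string: at [0:4] match '99oc', group 1 = '9'; at [4:10] match '44444o', group 1 = '4'; at [10:16] match '888jvq', group 1 = '8'; at [16:24] match '22222.qp', group 1 = '2'.
Because there's exactly one group, `findall` drops the full match and keeps group 1 from each hit.

['9', '4', '8', '2']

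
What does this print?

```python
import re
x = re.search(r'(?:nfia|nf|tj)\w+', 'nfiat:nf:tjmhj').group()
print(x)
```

The match spans [0:5] → 'nfiat'.

nfiat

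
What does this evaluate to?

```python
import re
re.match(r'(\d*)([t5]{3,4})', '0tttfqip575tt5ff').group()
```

'0ttt'

This matches zero or more of a digit (captured); then 3 to 4 of one of [t5] (captured).
`re.match` only tries the pattern at the start of the string.
The match spans [0:4] → '0ttt'.
Captured: group 1 = '0', group 2 = 'ttt'.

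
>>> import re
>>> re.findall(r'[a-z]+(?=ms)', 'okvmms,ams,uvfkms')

Because the assertion is zero-width, the text it checks is not consumed and won't appear in the result.
`findall` yields the raw match text (3 of them) because the pattern has no groups.

['okvm', 'a', 'uvfk']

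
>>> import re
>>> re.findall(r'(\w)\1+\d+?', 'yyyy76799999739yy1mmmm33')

['y', '9', 'y', 'm']

`\1` is not a pattern — it's the concrete string captured by group 1, re-applied verbatim.
Walking the string: at [0:5] match 'yyyy7', group 1 = 'y'; at [7:13] match '999997', group 1 = '9'; at [15:18] match 'yy1', group 1 = 'y'; at [18:23] match 'mmmm3', group 1 = 'm'.
Because there's exactly one group, `findall` drops the full match and keeps group 1 from each hit.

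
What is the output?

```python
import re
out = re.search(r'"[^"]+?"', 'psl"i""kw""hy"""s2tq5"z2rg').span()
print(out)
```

`re.search` scans for the first position where the pattern succeeds.
The match spans [3:6] → '"i"'.

(3, 6)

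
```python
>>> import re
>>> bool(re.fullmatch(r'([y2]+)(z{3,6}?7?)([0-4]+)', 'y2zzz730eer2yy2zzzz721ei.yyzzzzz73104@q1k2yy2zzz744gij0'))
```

False

This matches one or more of one of [y2] (captured); then 3 to 6 of a literal 'z' (lazy), then optionally a literal '7' (captured); then one or more of a character in [0-4] (captured).
`re.fullmatch` is like wrapping the pattern in `^…$` (in single-line mode).
Here the string isn't matched end-to-end, so the call returns None, and `bool(None)` is False.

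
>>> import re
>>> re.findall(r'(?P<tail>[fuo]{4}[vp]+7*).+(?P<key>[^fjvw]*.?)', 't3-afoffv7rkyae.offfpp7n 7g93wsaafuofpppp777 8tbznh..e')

The pattern matches exactly 4 of one of [fuo], then one or more of one of [vp], then zero or more of a literal '7' (captured as 'tail'); then one or more of any character; then zero or more of any character except [fjvw], then optionally any character (captured as 'key').
Matches: at [4:54] match 'foffv7rkyae.offfpp7n 7g93wsaafuofpppp777 8tbznh..e', groups = ('foffv7', '').
`findall` packs the 2 group values into a tuple for every match.

[('foffv7', '')]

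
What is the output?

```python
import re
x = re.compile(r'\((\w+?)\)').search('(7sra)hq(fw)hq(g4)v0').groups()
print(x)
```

('7sra',)

Unlike `match`, `search` isn't anchored — it looks for the pattern anywhere in the string.
The match spans [0:6] → '(7sra)'.
Captured: group 1 = '7sra'.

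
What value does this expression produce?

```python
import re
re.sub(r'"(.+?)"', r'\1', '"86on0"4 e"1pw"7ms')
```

'86on04 e1pw7ms'

Matches: at [0:7] → '"86on0"'; at [10:15] → '"1pw"'.
The replacement refers to a captured group, so each match is rewritten using its own captured text.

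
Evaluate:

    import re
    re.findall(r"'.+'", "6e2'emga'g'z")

Walking the string: at [3:11] → "'emga'g'".
With no groups in the pattern, `findall` gives back each whole match — 1 here.

["'emga'g'"]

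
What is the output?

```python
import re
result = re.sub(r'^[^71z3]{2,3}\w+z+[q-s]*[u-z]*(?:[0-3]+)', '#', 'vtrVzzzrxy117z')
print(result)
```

#7z

This matches anchored at the start of the string; then 2 to 3 of any character except [71z3], then one or more of a word character; then one or more of a literal 'z', then zero or more of a character in [q-s], then zero or more of a character in [u-z]; then one or more of a character in [0-3] (non-capturing group).
Matches: at [0:12] → 'vtrVzzzrxy11'.
`sub` substitutes '#' at each match site.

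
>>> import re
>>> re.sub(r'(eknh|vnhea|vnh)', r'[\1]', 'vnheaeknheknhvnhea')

'[vnhea][eknh][eknh][vnhea]'

Alternation tries branches left to right and keeps the first one that lets the overall match succeed at that position.
The replacement refers to a captured group, so each match is rewritten using its own captured text.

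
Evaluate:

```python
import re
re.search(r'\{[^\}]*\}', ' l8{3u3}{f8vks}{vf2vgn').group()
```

'{3u3}'

`search` walks the string left to right and returns the first match it finds.
The match spans [3:8] → '{3u3}'.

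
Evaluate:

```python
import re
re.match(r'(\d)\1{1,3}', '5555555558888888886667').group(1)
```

'5'

`\1` is not a pattern — it's the concrete string captured by group 1, re-applied verbatim.
`re.match` won't scan ahead — the pattern has to work from the very first character.
The match spans [0:4] → '5555'.
Captured: group 1 = '5'.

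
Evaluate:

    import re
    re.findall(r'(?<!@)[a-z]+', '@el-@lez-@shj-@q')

['l', 'ez', 'hj']

The negative lookahead/lookbehind blocks any match where the forbidden context is present.
Since nothing is captured, `findall` lists the 3 matched substrings directly.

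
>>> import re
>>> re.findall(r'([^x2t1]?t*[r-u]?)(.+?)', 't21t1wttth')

This matches optionally any character except [x2t1], then zero or more of the literal 't', then optionally a character in [r-u] (captured); then one or more of any character (lazy) (captured).
With the lazy modifier that quantifier settles for the fewest repetitions that let the rest of the pattern succeed (the atoms after it are unaffected and can still be greedy).
Walking the string: at [0:2] match 't2', groups = ('t', '2'); at [2:3] match '1', groups = ('', '1'); at [3:5] match 't1', groups = ('t', '1'); at [5:10] match 'wttth', groups = ('wttt', 'h').
`findall` packs the 2 group values into a tuple for every match.

[('t', '2'), ('', '1'), ('t', '1'), ('wttt', 'h')]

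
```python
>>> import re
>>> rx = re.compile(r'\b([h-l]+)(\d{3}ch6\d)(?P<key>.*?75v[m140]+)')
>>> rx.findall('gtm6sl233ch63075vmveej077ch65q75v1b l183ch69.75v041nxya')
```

[('l', '183ch69', '.75v041')]

Pattern: a word boundary (`\b`, zero-width); then one or more of a character in [h-l] (captured); then exactly 3 of a digit, then the literal 'ch6', then a digit (captured); then zero or more of any character (lazy), then the literal '75v', then one or more of one of [m140] (captured as 'key').
3 groups means the one result is a tuple of 3 captured strings — 1 here.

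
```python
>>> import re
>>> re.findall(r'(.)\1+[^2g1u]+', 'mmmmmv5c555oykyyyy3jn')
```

['m']

The backreference `\1` re-matches whatever the first group consumed, character for character.
Scanning left to right: at [0:21] match 'mmmmmv5c555oykyyyy3jn', group 1 = 'm'.
With a single group, `findall` returns only what that group captured — 1 item.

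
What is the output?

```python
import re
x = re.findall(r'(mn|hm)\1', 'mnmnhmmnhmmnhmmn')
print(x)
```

`\1` is not a pattern — it's the concrete string captured by group 1, re-applied verbatim.
One capturing group, so `findall` returns just the captured substring from the one match — 1 in all.

['mn']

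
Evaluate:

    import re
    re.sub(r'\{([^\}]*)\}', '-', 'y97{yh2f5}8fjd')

Matches: at [3:10] → '{yh2f5}'.
Each match is replaced by '-'.

'y97-8fjd'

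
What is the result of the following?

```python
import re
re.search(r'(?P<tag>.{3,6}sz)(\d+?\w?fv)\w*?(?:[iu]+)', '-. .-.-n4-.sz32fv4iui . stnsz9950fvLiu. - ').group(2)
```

'32fv'

The match spans [5:21] → '.-n4-.sz32fv4iui'.
Captured: group 1 = '.-n4-.sz', group 2 = '32fv'.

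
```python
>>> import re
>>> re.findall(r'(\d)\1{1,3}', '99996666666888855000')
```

['9', '6', '6', '8', '5', '0']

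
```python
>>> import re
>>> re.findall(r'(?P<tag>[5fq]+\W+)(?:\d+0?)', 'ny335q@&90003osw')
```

The pattern matches one or more of one of [5fq], then one or more of a non-word character (captured as 'tag'); then one or more of a digit, then optionally the literal '0' (non-capturing group).
Because there's exactly one group, `findall` drops the full match and keeps group 1 from the one hit.

['5q@&']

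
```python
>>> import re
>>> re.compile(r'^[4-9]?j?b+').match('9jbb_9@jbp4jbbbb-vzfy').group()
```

`re.match` won't scan ahead — the pattern has to work from the very first character.
The match spans [0:4] → '9jbb'.

'9jbb'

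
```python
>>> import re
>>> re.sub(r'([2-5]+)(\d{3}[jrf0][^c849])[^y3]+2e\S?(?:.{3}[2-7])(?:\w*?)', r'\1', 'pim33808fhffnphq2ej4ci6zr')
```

'pim33zr'

The replacement refers to a captured group, so each match is rewritten using its own captured text.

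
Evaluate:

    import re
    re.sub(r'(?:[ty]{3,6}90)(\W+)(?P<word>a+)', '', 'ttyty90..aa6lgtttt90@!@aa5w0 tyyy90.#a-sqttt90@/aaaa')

The pattern matches 3 to 6 of one of [ty], then the literal '90' (non-capturing group); then one or more of a non-word character (captured); then one or more of a literal 'a' (captured as 'word').
Matches: at [0:11] → 'ttyty90..aa'; at [14:25] → 'tttt90@!@aa'; at [29:38] → 'tyyy90.#a'; at [41:52] → 'ttt90@/aaaa'.
Every occurrence is swapped for ''.

'6lg5w0 -sq'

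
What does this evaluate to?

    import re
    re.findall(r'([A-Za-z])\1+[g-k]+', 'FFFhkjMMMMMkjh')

`\1` is not a pattern — it's the concrete string captured by group 1, re-applied verbatim.
`findall` collects group 1 from each match (2 total).

['F', 'M']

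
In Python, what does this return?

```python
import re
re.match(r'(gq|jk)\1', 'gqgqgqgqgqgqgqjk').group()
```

A backreference is literal: `\1` must see the identical characters the first group matched.
With `match`, the pattern is implicitly anchored at the beginning.
The match spans [0:4] → 'gqgq'.
Captured: group 1 = 'gq'.

'gqgq'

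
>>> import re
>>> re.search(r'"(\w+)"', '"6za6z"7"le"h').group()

'"6za6z"'

`search` walks the string left to right and returns the first match it finds.
The match spans [0:7] → '"6za6z"'.
Captured: group 1 = '6za6z'.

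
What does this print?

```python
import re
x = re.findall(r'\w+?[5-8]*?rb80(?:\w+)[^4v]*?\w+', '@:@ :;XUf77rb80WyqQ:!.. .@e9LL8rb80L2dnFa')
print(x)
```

['XUf77rb80WyqQ:!.. .@e9LL8rb80L2dnFa']

The pattern matches one or more of a word character (lazy); then zero or more of a character in [5-8] (lazy), then the literal 'r', then the literal 'b80'; then one or more of a word character (non-capturing group); then zero or more of any character except [4v] (lazy), then one or more of a word character.
Scanning left to right: at [6:41] → 'XUf77rb80WyqQ:!.. .@e9LL8rb80L2dnFa'.
With no groups in the pattern, `findall` gives back each whole match — 1 here.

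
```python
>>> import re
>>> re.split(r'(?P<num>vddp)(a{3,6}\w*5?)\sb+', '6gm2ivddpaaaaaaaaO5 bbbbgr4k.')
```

['6gm2i', 'vddp', 'aaaaaaaaO5', 'gr4k.']

Pattern: the literal 'vdd', then the literal 'p' (captured as 'num'); then 3 to 6 of a literal 'a', then zero or more of a word character, then optionally the literal '5' (captured); then whitespace, then one or more of the literal 'b'.
`re.split` interleaves the captured-group text with the surrounding fragments.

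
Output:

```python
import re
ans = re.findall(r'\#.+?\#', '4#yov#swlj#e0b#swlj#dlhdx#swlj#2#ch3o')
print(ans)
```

['#yov#', '#e0b#', '#dlhdx#', '#2#']

A non-greedy quantifier consumes as few characters as it can — just enough that the remainder of the pattern still matches from where it stops; whatever follows it matches normally.
Since nothing is captured, `findall` lists the 4 matched substrings directly.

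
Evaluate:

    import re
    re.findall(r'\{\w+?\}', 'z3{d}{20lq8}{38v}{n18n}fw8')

['{d}', '{20lq8}', '{38v}', '{n18n}']

No capturing groups, so `findall` returns the 4 full match strings.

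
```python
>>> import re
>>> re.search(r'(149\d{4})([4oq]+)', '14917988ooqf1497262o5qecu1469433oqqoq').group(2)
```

This matches the literal '149', then exactly 4 of a digit (captured); then one or more of one of [4oq] (captured).
`re.search` scans for the first position where the pattern succeeds.
The match spans [12:20] → '1497262o'.
Captured: group 1 = '1497262', group 2 = 'o'.

'o'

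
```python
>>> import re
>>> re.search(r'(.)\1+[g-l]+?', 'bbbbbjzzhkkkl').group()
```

'bbbbbj'

The backreference `\1` re-matches whatever the first group consumed, character for character.
Unlike `match`, `search` isn't anchored — it looks for the pattern anywhere in the string.
The match spans [0:6] → 'bbbbbj'.
Captured: group 1 = 'b'.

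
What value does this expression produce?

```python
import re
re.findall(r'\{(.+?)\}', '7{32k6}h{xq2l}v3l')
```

['32k6', 'xq2l']

A `+?`/`*?`/`{m,n}?` starts at its minimum and grows only as far as needed for what follows to match.
Walking the string: at [1:7] match '{32k6}', group 1 = '32k6'; at [8:14] match '{xq2l}', group 1 = 'xq2l'.
Because there's exactly one group, `findall` drops the full match and keeps group 1 from each hit.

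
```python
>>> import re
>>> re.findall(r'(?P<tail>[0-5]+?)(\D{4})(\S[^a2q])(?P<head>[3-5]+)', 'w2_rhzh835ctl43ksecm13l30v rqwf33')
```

[('2', '_rhz', 'h8', '35'), ('43', 'ksec', 'm1', '3'), ('30', 'v rq', 'wf', '33')]

This matches one or more of a character in [0-5] (lazy) (captured as 'tail'); then exactly 4 of a non-digit (captured); then a non-whitespace character, then any character except [a2q] (captured); then one or more of a character in [3-5] (captured as 'head').
Walking the string: at [1:10] match '2_rhzh835', groups = ('2', '_rhz', 'h8', '35'); at [13:22] match '43ksecm13', groups = ('43', 'ksec', 'm1', '3'); at [23:33] match '30v rqwf33', groups = ('30', 'v rq', 'wf', '33').
4 groups means each result is a tuple of 4 captured strings — 3 here.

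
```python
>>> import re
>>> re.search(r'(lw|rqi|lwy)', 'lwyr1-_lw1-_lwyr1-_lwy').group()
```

Branches in `(...|...)` are attempted left-to-right; the first branch that allows the whole pattern to succeed is taken.
`re.search` tries every starting position until one works.
The match spans [0:2] → 'lw'.
Captured: group 1 = 'lw'.

'lw'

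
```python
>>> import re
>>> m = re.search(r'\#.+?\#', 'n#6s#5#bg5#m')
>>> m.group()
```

'#6s#'

A `+?`/`*?`/`{m,n}?` starts at its minimum and grows only as far as needed for what follows to match.
The match spans [1:5] → '#6s#'.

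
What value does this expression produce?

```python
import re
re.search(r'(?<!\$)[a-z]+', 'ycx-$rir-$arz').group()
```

Because the assertion is negative and zero-width, positions next to the forbidden text are skipped.
`re.search` scans for the first position where the pattern succeeds.
The match spans [0:3] → 'ycx'.

'ycx'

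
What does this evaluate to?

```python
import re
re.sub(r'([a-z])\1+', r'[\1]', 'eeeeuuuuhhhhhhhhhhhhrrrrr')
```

'[e][u][h][r]'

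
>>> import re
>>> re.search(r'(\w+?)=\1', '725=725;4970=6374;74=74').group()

'725=725'

The backreference `\1` re-matches whatever the first group consumed, character for character.
`re.search` scans for the first position where the pattern succeeds.
The match spans [0:7] → '725=725'.
Captured: group 1 = '725'.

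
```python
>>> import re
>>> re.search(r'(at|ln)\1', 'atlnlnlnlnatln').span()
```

(2, 6)

The backreference `\1` re-matches whatever the first group consumed, character for character.
The match spans [2:6] → 'lnln'.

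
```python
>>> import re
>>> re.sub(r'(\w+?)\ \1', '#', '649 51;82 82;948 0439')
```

`\1` has to match the exact text group 1 already captured.
Each match is replaced by '#'.

'649 51;#;948 0439'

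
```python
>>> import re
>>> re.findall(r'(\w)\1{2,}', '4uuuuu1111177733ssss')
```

`\1` is not a pattern — it's the concrete string captured by group 1, re-applied verbatim.
Walking the string: at [1:6] match 'uuuuu', group 1 = 'u'; at [6:11] match '11111', group 1 = '1'; at [11:14] match '777', group 1 = '7'; at [16:20] match 'ssss', group 1 = 's'.
One capturing group, so `findall` returns just the captured substring from each match — 4 in all.

['u', '1', '7', 's']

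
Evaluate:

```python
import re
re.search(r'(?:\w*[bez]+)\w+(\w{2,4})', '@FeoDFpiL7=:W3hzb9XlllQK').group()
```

'FeoDFpiL7'

This matches zero or more of a word character, then one or more of one of [bez] (non-capturing group); then one or more of a word character; then 2 to 4 of a word character (captured).
Unlike `match`, `search` isn't anchored — it looks for the pattern anywhere in the string.
The match spans [1:10] → 'FeoDFpiL7'.
Captured: group 1 = 'L7'.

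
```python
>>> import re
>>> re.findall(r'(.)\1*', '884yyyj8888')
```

After group 1 captures some text, `\1` only succeeds where that same text appears again.
Matches: at [0:2] match '88', group 1 = '8'; at [2:3] match '4', group 1 = '4'; at [3:6] match 'yyy', group 1 = 'y'; at [6:7] match 'j', group 1 = 'j'; at [7:11] match '8888', group 1 = '8'.
With a single group, `findall` returns only what that group captured — 5 items.

['8', '4', 'y', 'j', '8']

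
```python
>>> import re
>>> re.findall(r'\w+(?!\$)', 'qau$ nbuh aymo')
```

['qa', 'nbuh', 'aymo']

Because the assertion is negative and zero-width, positions next to the forbidden text are skipped.
Scanning left to right: at [0:2] → 'qa'; at [5:9] → 'nbuh'; at [10:14] → 'aymo'.
With no groups in the pattern, `findall` gives back each whole match — 3 here.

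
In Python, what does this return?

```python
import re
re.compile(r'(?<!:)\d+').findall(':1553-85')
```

['553', '85']

The negative lookaround is zero-width — it rules out positions where the adjacent text would match, without consuming anything.
`findall` yields the raw match text (2 of them) because the pattern has no groups.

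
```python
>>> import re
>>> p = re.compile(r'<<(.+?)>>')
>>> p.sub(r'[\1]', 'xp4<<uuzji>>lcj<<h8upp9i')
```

Matches: at [3:12] → '<<uuzji>>'.
The replacement refers to a captured group, so each match is rewritten using its own captured text.

'xp4[uuzji]lcj<<h8upp9i'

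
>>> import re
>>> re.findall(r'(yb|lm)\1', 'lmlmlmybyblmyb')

After group 1 captures some text, `\1` only succeeds where that same text appears again.
Scanning left to right: at [0:4] match 'lmlm', group 1 = 'lm'; at [6:10] match 'ybyb', group 1 = 'yb'.
`findall` collects group 1 from each match (2 total).

['lm', 'yb']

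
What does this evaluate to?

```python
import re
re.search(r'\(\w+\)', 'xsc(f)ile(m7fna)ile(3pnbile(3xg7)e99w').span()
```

(3, 6)

The match spans [3:6] → '(f)'.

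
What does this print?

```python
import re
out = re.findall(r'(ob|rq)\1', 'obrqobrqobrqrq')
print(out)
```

['rq']

`\1` has to match the exact text group 1 already captured.
With a single group, `findall` returns only what that group captured — 1 item.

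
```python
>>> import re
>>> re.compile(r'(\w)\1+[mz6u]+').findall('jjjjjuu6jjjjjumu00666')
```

['j', 'j', '0']

The backreference `\1` re-matches whatever the first group consumed, character for character.
Scanning left to right: at [0:8] match 'jjjjjuu6', group 1 = 'j'; at [8:16] match 'jjjjjumu', group 1 = 'j'; at [16:21] match '00666', group 1 = '0'.
`findall` collects group 1 from each match (3 total).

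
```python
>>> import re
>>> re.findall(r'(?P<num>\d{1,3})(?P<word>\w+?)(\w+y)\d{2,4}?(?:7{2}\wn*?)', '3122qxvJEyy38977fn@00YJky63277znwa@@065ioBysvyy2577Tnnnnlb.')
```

[('312', '2', 'qxvJEyy'), ('00', 'Y', 'Jky'), ('065', 'i', 'oBysvyy')]

The `?` after the quantifier makes it lazy — it takes as little as possible before letting the rest of the pattern try.
`findall` packs the 3 group values into a tuple for every match.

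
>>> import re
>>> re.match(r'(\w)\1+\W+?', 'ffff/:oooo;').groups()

`\1` is not a pattern — it's the concrete string captured by group 1, re-applied verbatim.
With `match`, the pattern is implicitly anchored at the beginning.
The match spans [0:5] → 'ffff/'.
Captured: group 1 = 'f'.

('f',)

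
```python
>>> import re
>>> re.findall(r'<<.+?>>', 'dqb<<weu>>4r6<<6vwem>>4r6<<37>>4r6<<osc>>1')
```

Walking the string: at [3:10] → '<<weu>>'; at [13:22] → '<<6vwem>>'; at [25:31] → '<<37>>'; at [34:41] → '<<osc>>'.
With no groups in the pattern, `findall` gives back each whole match — 4 here.

['<<weu>>', '<<6vwem>>', '<<37>>', '<<osc>>']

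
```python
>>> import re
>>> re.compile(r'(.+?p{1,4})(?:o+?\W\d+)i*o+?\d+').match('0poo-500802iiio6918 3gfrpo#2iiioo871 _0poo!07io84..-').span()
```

(0, 19)

The pattern matches one or more of any character (lazy), then 1 to 4 of the literal 'p' (captured); then one or more of a literal 'o' (lazy), then a non-word character, then one or more of a digit (non-capturing group); then zero or more of a literal 'i', then one or more of a literal 'o' (lazy); then one or more of a digit.
A `+?`/`*?`/`{m,n}?` starts at its minimum and grows only as far as needed for what follows to match.
With `match`, the pattern is implicitly anchored at the beginning.
The match spans [0:19] → '0poo-500802iiio6918'.
Captured: group 1 = '0p'.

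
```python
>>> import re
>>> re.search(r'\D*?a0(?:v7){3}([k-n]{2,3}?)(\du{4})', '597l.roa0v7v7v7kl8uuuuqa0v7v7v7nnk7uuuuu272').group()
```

'l.roa0v7v7v7kl8uuuu'

This matches zero or more of a non-digit (lazy), then the literal 'a0', then the literal 'v7' repeated 3 times; then 2 to 3 of a character in [k-n] (lazy) (captured); then a digit, then exactly 4 of the literal 'u' (captured).
`re.search` scans for the first position where the pattern succeeds.
The match spans [3:22] → 'l.roa0v7v7v7kl8uuuu'.
Captured: group 1 = 'kl', group 2 = '8uuuu'.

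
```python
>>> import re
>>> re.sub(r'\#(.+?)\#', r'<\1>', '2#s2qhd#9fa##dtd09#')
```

'2<s2qhd>9fa<#dtd09>'

Matches: at [1:8] → '#s2qhd#'; at [11:19] → '##dtd09#'.
`\1` in the replacement pulls in group 1's text for each match.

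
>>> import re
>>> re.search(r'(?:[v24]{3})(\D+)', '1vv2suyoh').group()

'vv2suyoh'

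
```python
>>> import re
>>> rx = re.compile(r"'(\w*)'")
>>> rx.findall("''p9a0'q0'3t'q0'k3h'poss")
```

['', 'q0', 'q0']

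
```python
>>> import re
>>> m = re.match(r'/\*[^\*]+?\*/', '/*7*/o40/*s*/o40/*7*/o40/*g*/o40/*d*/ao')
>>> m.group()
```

'/*7*/'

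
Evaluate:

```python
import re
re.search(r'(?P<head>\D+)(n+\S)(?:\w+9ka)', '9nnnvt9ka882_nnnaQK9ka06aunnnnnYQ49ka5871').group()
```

'nnnvt9ka882_nnnaQK9ka06aunnnnnYQ49ka'

The pattern matches one or more of a non-digit (captured as 'head'); then one or more of a literal 'n', then a non-whitespace character (captured); then one or more of a word character, then the literal '9ka' (non-capturing group).
Unlike `match`, `search` isn't anchored — it looks for the pattern anywhere in the string.
The match spans [1:37] → 'nnnvt9ka882_nnnaQK9ka06aunnnnnYQ49ka'.
Captured: group 1 = 'nn', group 2 = 'nv'.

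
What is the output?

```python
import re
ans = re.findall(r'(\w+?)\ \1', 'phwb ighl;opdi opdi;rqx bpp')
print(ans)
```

['opdi']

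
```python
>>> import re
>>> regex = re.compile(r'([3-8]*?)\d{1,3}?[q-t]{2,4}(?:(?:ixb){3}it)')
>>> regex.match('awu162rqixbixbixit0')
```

None

Pattern: zero or more of a character in [3-8] (lazy) (captured); then 1 to 3 of a digit (lazy), then 2 to 4 of a character in [q-t]; then the literal 'ixb' repeated 3 times, then the literal 'it' (non-capturing group).
With `match`, the pattern is implicitly anchored at the beginning.
Here position 0 doesn't satisfy it, so the call returns None.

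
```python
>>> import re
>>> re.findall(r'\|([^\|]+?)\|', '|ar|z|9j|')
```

Matches: at [0:4] match '|ar|', group 1 = 'ar'; at [5:9] match '|9j|', group 1 = '9j'.
`findall` collects group 1 from each match (2 total).

['ar', '9j']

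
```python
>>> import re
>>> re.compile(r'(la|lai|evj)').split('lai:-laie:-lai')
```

The regex engine tests alternatives in the order written; an earlier branch that matches wins even if a later one would match more.
Matches to split on: at [0:2] → 'la'; at [5:7] → 'la'; at [11:13] → 'la'.
Because the pattern has a capturing group, `split` also inserts each captured text between the pieces.

['', 'la', 'i:-', 'la', 'ie:-', 'la', 'i']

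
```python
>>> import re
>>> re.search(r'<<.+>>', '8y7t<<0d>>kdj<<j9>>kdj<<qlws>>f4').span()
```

The match spans [4:30] → '<<0d>>kdj<<j9>>kdj<<qlws>>'.

(4, 30)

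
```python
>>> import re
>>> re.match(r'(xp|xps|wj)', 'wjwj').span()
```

With `match`, the pattern is implicitly anchored at the beginning.
The match spans [0:2] → 'wj'.
Captured: group 1 = 'wj'.

(0, 2)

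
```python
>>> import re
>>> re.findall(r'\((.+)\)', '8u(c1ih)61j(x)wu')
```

Matches: at [2:14] match '(c1ih)61j(x)', group 1 = 'c1ih)61j(x'.
Because there's exactly one group, `findall` drops the full match and keeps group 1 from the one hit.

['c1ih)61j(x']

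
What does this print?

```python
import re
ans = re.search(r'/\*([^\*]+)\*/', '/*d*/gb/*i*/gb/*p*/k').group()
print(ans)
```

Unlike `match`, `search` isn't anchored — it looks for the pattern anywhere in the string.
The match spans [0:5] → '/*d*/'.
Captured: group 1 = 'd'.

/*d*/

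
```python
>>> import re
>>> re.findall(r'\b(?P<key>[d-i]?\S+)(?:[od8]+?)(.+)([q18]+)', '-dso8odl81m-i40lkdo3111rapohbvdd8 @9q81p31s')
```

This matches a word boundary (`\b`, zero-width); then optionally a character in [d-i], then one or more of a non-whitespace character (captured as 'key'); then one or more of one of [od8] (lazy) (non-capturing group); then one or more of any character (captured); then one or more of one of [q18] (captured).
Scanning left to right: at [1:42] match 'dso8odl81m-i40lkdo3111rapohbvdd8 @9q81p31', groups = ('dso8odl81m-i40lkdo3111rapohbvdd', ' @9q81p3', '1').
`findall` packs the 3 group values into a tuple for every match.

[('dso8odl81m-i40lkdo3111rapohbvdd', ' @9q81p3', '1')]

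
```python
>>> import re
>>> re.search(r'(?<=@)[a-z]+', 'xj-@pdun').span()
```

(4, 8)

The positive lookaround only admits positions where the adjacent text matches; those characters stay outside the span.
The match spans [4:8] → 'pdun'.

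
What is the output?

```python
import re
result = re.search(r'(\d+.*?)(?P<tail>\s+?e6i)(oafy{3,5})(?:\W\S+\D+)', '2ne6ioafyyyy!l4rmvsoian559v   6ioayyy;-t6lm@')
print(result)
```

None

This matches one or more of a digit, then zero or more of any character (lazy) (captured); then one or more of whitespace (lazy), then the literal 'e6i' (captured as 'tail'); then the literal 'oaf', then 3 to 5 of the literal 'y' (captured); then a non-word character, then one or more of a non-whitespace character, then one or more of a non-digit (non-capturing group).
`re.search` tries every starting position until one works.
Here the pattern never matches, so the call returns None.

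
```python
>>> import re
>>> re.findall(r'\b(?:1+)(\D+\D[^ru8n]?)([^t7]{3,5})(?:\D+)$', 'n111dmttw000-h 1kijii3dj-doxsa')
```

Pattern: a word boundary (`\b`, zero-width); then one or more of a literal '1' (non-capturing group); then one or more of a non-digit, then a non-digit, then optionally any character except [ru8n] (captured); then 3 to 5 of any character except [t7] (captured); then one or more of a non-digit (non-capturing group); then anchored at the end.
`findall` packs the 2 group values into a tuple for every match.

[('kijii3', 'dj-do')]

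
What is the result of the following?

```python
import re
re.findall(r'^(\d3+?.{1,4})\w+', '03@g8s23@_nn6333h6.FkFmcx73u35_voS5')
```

['03@g8s']

This matches anchored at the start of the string; then a digit, then one or more of the literal '3' (lazy), then 1 to 4 of any character (captured); then one or more of a word character.
Walking the string: at [0:8] match '03@g8s23', group 1 = '03@g8s'.
With a single group, `findall` returns only what that group captured — 1 item.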